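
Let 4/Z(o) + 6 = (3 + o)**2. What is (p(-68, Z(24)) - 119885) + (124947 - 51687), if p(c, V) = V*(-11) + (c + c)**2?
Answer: -20337311/723 ≈ -28129.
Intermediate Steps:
Z(o) = 4/(-6 + (3 + o)**2)
p(c, V) = -11*V + 4*c**2 (p(c, V) = -11*V + (2*c)**2 = -11*V + 4*c**2)
(p(-68, Z(24)) - 119885) + (124947 - 51687) = ((-44/(-6 + (3 + 24)**2) + 4*(-68)**2) - 119885) + (124947 - 51687) = ((-44/(-6 + 27**2) + 4*4624) - 119885) + 73260 = ((-44/(-6 + 729) + 18496) - 119885) + 73260 = ((-44/723 + 18496) - 119885) + 73260 = (13372564/723 - 119885) + 73260 = -73304291/723 + 73260 = -20337311/723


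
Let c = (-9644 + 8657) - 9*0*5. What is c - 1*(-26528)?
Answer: 25541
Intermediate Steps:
c = -987 (c = -987 + 0*5 = -987 + 0 = -987)
c - 1*(-26528) = -987 - 1*(-26528) = -987 + 26528 = 25541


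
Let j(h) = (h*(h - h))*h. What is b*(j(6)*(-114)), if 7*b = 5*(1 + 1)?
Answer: 0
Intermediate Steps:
j(h) = 0 (j(h) = (h*0)*h = 0*h = 0)
b = 10/7 (b = (5*(1 + 1))/7 = (5*2)/7 = (⅐)*10 = 10/7 ≈ 1.4286)
b*(j(6)*(-114)) = 10*(0*(-114))/7 = (10/7)*0 = 0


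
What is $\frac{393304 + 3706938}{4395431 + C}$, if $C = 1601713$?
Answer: $\frac{2050121}{2998572} \approx 0.6837$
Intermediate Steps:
$\frac{393304 + 3706938}{4395431 + C} = \frac{393304 + 3706938}{4395431 + 1601713} = \frac{4100242}{5997144} = 4100242 \cdot \frac{1}{5997144} = \frac{2050121}{2998572}$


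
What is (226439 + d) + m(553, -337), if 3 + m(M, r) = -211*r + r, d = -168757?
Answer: 128449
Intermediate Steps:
m(M, r) = -3 - 210*r (m(M, r) = -3 + (-211*r + r) = -3 - 210*r)
(226439 + d) + m(553, -337) = (226439 - 168757) + (-3 - 210*(-337)) = 57682 + (-3 + 70770) = 57682 + 70767 = 128449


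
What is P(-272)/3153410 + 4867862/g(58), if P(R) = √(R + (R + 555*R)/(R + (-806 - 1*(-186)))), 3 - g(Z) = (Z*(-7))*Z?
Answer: 4867862/23551 + 4*I*√79611/351605215 ≈ 206.69 + 3.2099e-6*I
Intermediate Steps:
g(Z) = 3 + 7*Z² (g(Z) = 3 - Z*(-7)*Z = 3 - (-7*Z)*Z = 3 - (-7)*Z² = 3 + 7*Z²)
P(R) = √(R + 556*R/(-620 + R)) (P(R) = √(R + (556*R)/(R + (-806 + 186))) = √(R + (556*R)/(R - 620)) = √(R + (556*R)/(-620 + R)) = √(R + 556*R/(-620 + R)))
P(-272)/3153410 + 4867862/g(58) = √(-272*(-64 - 272)/(-620 - 272))/3153410 + 4867862/(3 + 7*58²) = √(-272*(-336)/(-892))*(1/3153410) + 4867862/(3 + 7*3364) = √(-272*(-1/892)*(-336))*(1/3153410) + 4867862/(3 + 23548) = √(-22848/223)*(1/3153410) + 4867862/23551 = (8*I*√79611/223)*(1/3153410) + 4867862*(1/23551) = 4*I*√79611/351605215 + 4867862/23551 = 4867862/23551 + 4*I*√79611/351605215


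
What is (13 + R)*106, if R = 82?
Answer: 10070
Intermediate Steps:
(13 + R)*106 = (13 + 82)*106 = 95*106 = 10070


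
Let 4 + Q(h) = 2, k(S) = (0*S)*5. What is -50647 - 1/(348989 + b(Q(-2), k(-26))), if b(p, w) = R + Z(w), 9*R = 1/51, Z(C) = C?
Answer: -8112937911403/160185952 ≈ -50647.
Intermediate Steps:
R = 1/459 (R = (⅑)/51 = (⅑)*(1/51) = 1/459 ≈ 0.0021787)
k(S) = 0 (k(S) = 0*5 = 0)
Q(h) = -2 (Q(h) = -4 + 2 = -2)
b(p, w) = 1/459 + w
-50647 - 1/(348989 + b(Q(-2), k(-26))) = -50647 - 1/(348989 + (1/459 + 0)) = -50647 - 1/(348989 + 1/459) = -50647 - 1/160185952/459 = -50647 - 1*459/160185952 = -50647 - 459/160185952 = -8112937911403/160185952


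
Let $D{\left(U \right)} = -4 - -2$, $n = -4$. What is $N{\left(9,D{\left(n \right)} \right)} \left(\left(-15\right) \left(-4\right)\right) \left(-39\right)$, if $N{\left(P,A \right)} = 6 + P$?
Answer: $-35100$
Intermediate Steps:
$D{\left(U \right)} = -2$ ($D{\left(U \right)} = -4 + 2 = -2$)
$N{\left(9,D{\left(n \right)} \right)} \left(\left(-15\right) \left(-4\right)\right) \left(-39\right) = \left(6 + 9\right) \left(\left(-15\right) \left(-4\right)\right) \left(-39\right) = 15 \cdot 60 \left(-39\right) = 900 \left(-39\right) = -35100$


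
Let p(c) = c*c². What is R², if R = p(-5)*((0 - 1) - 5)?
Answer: 562500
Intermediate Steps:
p(c) = c³
R = 750 (R = (-5)³*((0 - 1) - 5) = -125*(-1 - 5) = -125*(-6) = 750)
R² = 750² = 562500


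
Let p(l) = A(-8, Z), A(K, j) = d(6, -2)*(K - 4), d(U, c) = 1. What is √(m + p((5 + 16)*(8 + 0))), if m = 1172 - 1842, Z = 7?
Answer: I*√682 ≈ 26.115*I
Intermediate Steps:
m = -670
A(K, j) = -4 + K (A(K, j) = 1*(K - 4) = 1*(-4 + K) = -4 + K)
p(l) = -12 (p(l) = -4 - 8 = -12)
√(m + p((5 + 16)*(8 + 0))) = √(-670 - 12) = √(-682) = I*√682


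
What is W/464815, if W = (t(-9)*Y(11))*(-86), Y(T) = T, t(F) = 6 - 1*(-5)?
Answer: -10406/464815 ≈ -0.022387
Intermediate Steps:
t(F) = 11 (t(F) = 6 + 5 = 11)
W = -10406 (W = (11*11)*(-86) = 121*(-86) = -10406)
W/464815 = -10406/464815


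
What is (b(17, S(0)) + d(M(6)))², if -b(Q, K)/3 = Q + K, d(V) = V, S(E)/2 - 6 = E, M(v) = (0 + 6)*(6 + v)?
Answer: 225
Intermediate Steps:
M(v) = 36 + 6*v (M(v) = 6*(6 + v) = 36 + 6*v)
S(E) = 12 + 2*E
b(Q, K) = -3*K - 3*Q (b(Q, K) = -3*(Q + K) = -3*(K + Q) = -3*K - 3*Q)
(b(17, S(0)) + d(M(6)))² = ((-3*(12 + 2*0) - 3*17) + (36 + 6*6))² = ((-3*(12 + 0) - 51) + (36 + 36))² = ((-3*12 - 51) + 72)² = ((-36 - 51) + 72)² = (-87 + 72)² = (-15)² = 225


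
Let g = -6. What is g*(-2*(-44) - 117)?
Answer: 174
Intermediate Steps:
g*(-2*(-44) - 117) = -6*(-2*(-44) - 117) = -6*(88 - 117) = -6*(-29) = 174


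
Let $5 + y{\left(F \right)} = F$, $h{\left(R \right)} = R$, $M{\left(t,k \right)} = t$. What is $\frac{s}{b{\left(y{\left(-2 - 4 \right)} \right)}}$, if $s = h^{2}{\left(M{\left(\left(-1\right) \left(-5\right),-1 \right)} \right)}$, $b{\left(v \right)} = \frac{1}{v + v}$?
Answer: $-550$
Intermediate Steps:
$y{\left(F \right)} = -5 + F$
$b{\left(v \right)} = \frac{1}{2 v}$
$s = 25$ ($s = \left(\left(-1\right) \left(-5\right)\right)^{2} = 5^{2} = 25$)
$\frac{s}{b{\left(y{\left(-2 - 4 \right)} \right)}} = \frac{25}{\frac{1}{2} \frac{1}{-5 - 6}} = \frac{25}{\frac{1}{2} \frac{1}{-11}} = \frac{25}{\frac{1}{2} \left(- \frac{1}{11}\right)} = \frac{25}{- \frac{1}{22}} = 25 \left(-22\right) = -550$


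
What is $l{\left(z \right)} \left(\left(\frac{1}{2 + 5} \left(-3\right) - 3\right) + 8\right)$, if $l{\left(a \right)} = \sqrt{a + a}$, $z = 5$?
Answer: $\frac{32 \sqrt{10}}{7} \approx 14.456$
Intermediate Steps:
$l{\left(a \right)} = \sqrt{2} \sqrt{a}$ ($l{\left(a \right)} = \sqrt{2 a} = \sqrt{2} \sqrt{a}$)
$l{\left(z \right)} \left(\left(\frac{1}{2 + 5} \left(-3\right) - 3\right) + 8\right) = \sqrt{2} \sqrt{5} \left(\left(\frac{1}{2 + 5} \left(-3\right) - 3\right) + 8\right) = \sqrt{10} \left(\left(\frac{1}{7} \left(-3\right) - 3\right) + 8\right) = \sqrt{10} \left(\left(- \frac{3}{7} - 3\right) + 8\right) = \sqrt{10} \left(- \frac{24}{7} + 8\right) = \sqrt{10} \cdot \frac{32}{7} = \frac{32 \sqrt{10}}{7}$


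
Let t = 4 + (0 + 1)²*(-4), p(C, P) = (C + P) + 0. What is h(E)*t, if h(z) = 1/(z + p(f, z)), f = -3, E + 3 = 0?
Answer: 0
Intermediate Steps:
E = -3 (E = -3 + 0 = -3)
p(C, P) = C + P
t = 0 (t = 4 + 1²*(-4) = 4 + 1*(-4) = 4 - 4 = 0)
h(z) = 1/(-3 + 2*z) (h(z) = 1/(z + (-3 + z)) = 1/(-3 + 2*z))
h(E)*t = 0/(-3 + 2*(-3)) = 0/(-3 - 6) = 0/(-9) = -⅑*0 = 0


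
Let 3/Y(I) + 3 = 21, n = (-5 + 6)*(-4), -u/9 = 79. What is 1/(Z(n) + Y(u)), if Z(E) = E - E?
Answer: 6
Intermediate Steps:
u = -711 (u = -9*79 = -711)
n = -4 (n = 1*(-4) = -4)
Y(I) = ⅙ (Y(I) = 3/(-3 + 21) = 3/18 = 3*(1/18) = ⅙)
Z(E) = 0
1/(Z(n) + Y(u)) = 1/(0 + ⅙) = 1/(⅙) = 6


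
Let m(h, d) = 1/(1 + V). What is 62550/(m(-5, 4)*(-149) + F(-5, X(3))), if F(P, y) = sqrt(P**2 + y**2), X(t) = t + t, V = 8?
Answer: -8387955/1726 - 506655*sqrt(61)/1726 ≈ -7152.4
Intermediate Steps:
m(h, d) = 1/9 (m(h, d) = 1/(1 + 8) = 1/9)
X(t) = 2*t
62550/(m(-5, 4)*(-149) + F(-5, X(3))) = 62550/((1/9)*(-149) + sqrt((-5)**2 + (2*3)**2)) = 62550/(-149/9 + sqrt(25 + 6**2)) = 62550/(-149/9 + sqrt(25 + 36)) = 62550/(-149/9 + sqrt(61))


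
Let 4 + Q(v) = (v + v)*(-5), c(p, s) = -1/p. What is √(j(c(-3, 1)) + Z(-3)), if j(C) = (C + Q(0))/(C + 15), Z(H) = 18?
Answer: √37582/46 ≈ 4.2144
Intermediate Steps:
Q(v) = -4 - 10*v (Q(v) = -4 + (v + v)*(-5) = -4 + (2*v)*(-5) = -4 - 10*v)
j(C) = (-4 + C)/(15 + C) (j(C) = (C + (-4 - 10*0))/(C + 15) = (C + (-4 + 0))/(15 + C) = (C - 4)/(15 + C) = (-4 + C)/(15 + C))
√(j(c(-3, 1)) + Z(-3)) = √((-4 - 1/(-3))/(15 - 1/(-3)) + 18) = √((-4 - 1*(-⅓))/(15 - 1*(-⅓)) + 18) = √((-4 + ⅓)/(15 + ⅓) + 18) = √(-11/3/(46/3) + 18) = √((3/46)*(-11/3) + 18) = √(-11/46 + 18) = √(817/46) = √37582/46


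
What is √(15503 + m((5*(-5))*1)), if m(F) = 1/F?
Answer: √387574/5 ≈ 124.51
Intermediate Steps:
√(15503 + m((5*(-5))*1)) = √(15503 + 1/((5*(-5))*1)) = √(15503 + 1/(-25*1)) = √(15503 + 1/(-25)) = √(15503 - 1/25) = √(387574/25) = √387574/5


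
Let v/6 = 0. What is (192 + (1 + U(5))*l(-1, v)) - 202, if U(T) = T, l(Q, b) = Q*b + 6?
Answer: 26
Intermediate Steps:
v = 0 (v = 6*0 = 0)
l(Q, b) = 6 + Q*b
(192 + (1 + U(5))*l(-1, v)) - 202 = (192 + (1 + 5)*(6 - 1*0)) - 202 = (192 + 6*(6 + 0)) - 202 = (192 + 6*6) - 202 = (192 + 36) - 202 = 228 - 202 = 26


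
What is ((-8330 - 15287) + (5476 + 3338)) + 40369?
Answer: 25566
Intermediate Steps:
((-8330 - 15287) + (5476 + 3338)) + 40369 = (-23617 + 8814) + 40369 = -14803 + 40369 = 25566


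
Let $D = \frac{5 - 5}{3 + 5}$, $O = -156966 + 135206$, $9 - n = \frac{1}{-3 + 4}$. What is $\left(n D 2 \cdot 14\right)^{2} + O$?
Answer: $-21760$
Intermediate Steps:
$n = 8$ ($n = 9 - \frac{1}{-3 + 4} = 9 - 1^{-1} = 9 - 1 = 8$)
$O = -21760$
$D = 0$ ($D = \frac{0}{8} = 0 \cdot \frac{1}{8} = 0$)
$\left(n D 2 \cdot 14\right)^{2} + O = \left(8 \cdot 0 \cdot 2 \cdot 14\right)^{2} - 21760 = \left(0 \cdot 2 \cdot 14\right)^{2} - 21760 = \left(0 \cdot 14\right)^{2} - 21760 = 0^{2} - 21760 = 0 - 21760 = -21760$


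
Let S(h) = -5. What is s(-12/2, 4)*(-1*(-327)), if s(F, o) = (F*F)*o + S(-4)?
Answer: 45453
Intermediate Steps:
s(F, o) = -5 + o*F² (s(F, o) = (F*F)*o - 5 = F²*o - 5 = o*F² - 5 = -5 + o*F²)
s(-12/2, 4)*(-1*(-327)) = (-5 + 4*(-12/2)²)*(-1*(-327)) = (-5 + 4*(-12*½)²)*327 = (-5 + 4*(-6)²)*327 = (-5 + 4*36)*327 = (-5 + 144)*327 = 139*327 = 45453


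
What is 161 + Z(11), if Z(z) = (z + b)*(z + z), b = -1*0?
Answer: 403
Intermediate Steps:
b = 0
Z(z) = 2*z² (Z(z) = (z + 0)*(z + z) = z*(2*z) = 2*z²)
161 + Z(11) = 161 + 2*11² = 161 + 2*121 = 161 + 242 = 403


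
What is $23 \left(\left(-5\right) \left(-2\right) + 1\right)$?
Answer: $253$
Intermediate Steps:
$23 \left(\left(-5\right) \left(-2\right) + 1\right) = 23 \left(10 + 1\right) = 23 \cdot 11 = 253$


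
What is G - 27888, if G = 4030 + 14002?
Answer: -9856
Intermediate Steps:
G = 18032
G - 27888 = 18032 - 27888 = -9856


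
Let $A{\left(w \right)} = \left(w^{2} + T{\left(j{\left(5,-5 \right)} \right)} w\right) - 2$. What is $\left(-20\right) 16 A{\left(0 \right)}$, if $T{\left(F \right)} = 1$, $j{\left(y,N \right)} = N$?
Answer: $640$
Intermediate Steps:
$A{\left(w \right)} = -2 + w + w^{2}$ ($A{\left(w \right)} = \left(w^{2} + 1 w\right) - 2 = \left(w^{2} + w\right) - 2 = \left(w + w^{2}\right) - 2 = -2 + w + w^{2}$)
$\left(-20\right) 16 A{\left(0 \right)} = \left(-20\right) 16 \left(-2 + 0 + 0^{2}\right) = - 320 \left(-2 + 0 + 0\right) = \left(-320\right) \left(-2\right) = 640$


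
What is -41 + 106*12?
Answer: 1231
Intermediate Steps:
-41 + 106*12 = -41 + 1272 = 1231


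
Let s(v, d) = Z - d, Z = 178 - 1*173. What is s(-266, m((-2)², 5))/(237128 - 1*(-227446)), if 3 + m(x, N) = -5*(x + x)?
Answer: 8/77429 ≈ 0.00010332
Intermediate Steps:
Z = 5 (Z = 178 - 173 = 5)
m(x, N) = -3 - 10*x (m(x, N) = -3 - 5*(x + x) = -3 - 10*x)
s(v, d) = 5 - d
s(-266, m((-2)², 5))/(237128 - 1*(-227446)) = (5 - (-3 - 10*(-2)²))/(237128 - 1*(-227446)) = (5 - (-3 - 10*4))/(237128 + 227446) = (5 - (-3 - 40))/464574 = (5 - 1*(-43))*(1/464574) = (5 + 43)*(1/464574) = 48*(1/464574) = 8/77429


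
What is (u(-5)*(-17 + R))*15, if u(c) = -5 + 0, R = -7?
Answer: 1800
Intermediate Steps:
u(c) = -5
(u(-5)*(-17 + R))*15 = -5*(-17 - 7)*15 = -5*(-24)*15 = 120*15 = 1800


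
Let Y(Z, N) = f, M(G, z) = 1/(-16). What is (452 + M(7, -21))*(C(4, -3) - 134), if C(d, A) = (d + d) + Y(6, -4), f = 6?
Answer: -108465/2 ≈ -54233.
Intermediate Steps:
M(G, z) = -1/16
Y(Z, N) = 6
C(d, A) = 6 + 2*d (C(d, A) = (d + d) + 6 = 2*d + 6 = 6 + 2*d)
(452 + M(7, -21))*(C(4, -3) - 134) = (452 - 1/16)*((6 + 2*4) - 134) = 7231*((6 + 8) - 134)/16 = 7231*(14 - 134)/16 = (7231/16)*(-120) = -108465/2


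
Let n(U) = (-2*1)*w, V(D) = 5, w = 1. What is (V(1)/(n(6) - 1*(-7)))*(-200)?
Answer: -200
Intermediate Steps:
n(U) = -2 (n(U) = -2*1*1 = -2*1 = -2)
(V(1)/(n(6) - 1*(-7)))*(-200) = (5/(-2 - 1*(-7)))*(-200) = (5/(-2 + 7))*(-200) = (5/5)*(-200) = (5*(⅕))*(-200) = 1*(-200) = -200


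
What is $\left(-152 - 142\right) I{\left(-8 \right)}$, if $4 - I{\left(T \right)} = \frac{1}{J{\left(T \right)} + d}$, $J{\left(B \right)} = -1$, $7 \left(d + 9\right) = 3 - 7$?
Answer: $- \frac{44541}{37} \approx -1203.8$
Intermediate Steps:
$d = - \frac{67}{7}$ ($d = -9 + \frac{3 - 7}{7} = -9 + \frac{1}{7} \left(-4\right) = -9 - \frac{4}{7} = - \frac{67}{7} \approx -9.5714$)
$I{\left(T \right)} = \frac{303}{74}$ ($I{\left(T \right)} = 4 - \frac{1}{-1 - \frac{67}{7}} = 4 - \frac{1}{- \frac{74}{7}} = 4 - - \frac{7}{74} = 4 + \frac{7}{74} = \frac{303}{74}$)
$\left(-152 - 142\right) I{\left(-8 \right)} = \left(-152 - 142\right) \frac{303}{74} = \left(-294\right) \frac{303}{74} = - \frac{44541}{37}$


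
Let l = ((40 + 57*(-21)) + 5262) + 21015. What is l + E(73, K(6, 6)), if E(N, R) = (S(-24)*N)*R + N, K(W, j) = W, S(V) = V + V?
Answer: 4169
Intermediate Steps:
S(V) = 2*V
E(N, R) = N - 48*N*R (E(N, R) = ((2*(-24))*N)*R + N = (-48*N)*R + N = -48*N*R + N = N - 48*N*R)
l = 25120 (l = ((40 - 1197) + 5262) + 21015 = (-1157 + 5262) + 21015 = 4105 + 21015 = 25120)
l + E(73, K(6, 6)) = 25120 + 73*(1 - 48*6) = 25120 + 73*(1 - 288) = 25120 + 73*(-287) = 25120 - 20951 = 4169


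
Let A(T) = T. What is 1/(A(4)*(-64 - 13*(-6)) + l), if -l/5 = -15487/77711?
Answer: 77711/4429251 ≈ 0.017545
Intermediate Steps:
l = 77435/77711 (l = -(-77435)/77711 = -5*(-15487/77711) = 77435/77711 ≈ 0.99645)
1/(A(4)*(-64 - 13*(-6)) + l) = 1/(4*(-64 - 13*(-6)) + 77435/77711) = 1/(4*(-64 + 78) + 77435/77711) = 1/(4*14 + 77435/77711) = 1/(56 + 77435/77711) = 1/(4429251/77711) = 77711/4429251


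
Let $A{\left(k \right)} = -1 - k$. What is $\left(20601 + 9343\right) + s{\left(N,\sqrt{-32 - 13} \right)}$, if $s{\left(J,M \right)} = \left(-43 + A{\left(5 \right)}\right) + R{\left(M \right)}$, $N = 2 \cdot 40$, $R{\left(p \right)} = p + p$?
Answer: $29895 + 6 i \sqrt{5} \approx 29895.0 + 13.416 i$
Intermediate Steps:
$R{\left(p \right)} = 2 p$
$N = 80$
$s{\left(J,M \right)} = -49 + 2 M$ ($s{\left(J,M \right)} = \left(-43 - 6\right) + 2 M = -49 + 2 M$)
$\left(20601 + 9343\right) + s{\left(N,\sqrt{-32 - 13} \right)} = \left(20601 + 9343\right) - \left(49 - 2 \sqrt{-32 - 13}\right) = 29944 - \left(49 - 2 \sqrt{-45}\right) = 29944 - \left(49 - 2 \cdot 3 i \sqrt{5}\right) = 29944 - \left(49 - 6 i \sqrt{5}\right) = 29895 + 6 i \sqrt{5}$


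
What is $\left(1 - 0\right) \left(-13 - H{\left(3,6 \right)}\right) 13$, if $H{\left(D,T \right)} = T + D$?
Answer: $-286$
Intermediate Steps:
$H{\left(D,T \right)} = D + T$
$\left(1 - 0\right) \left(-13 - H{\left(3,6 \right)}\right) 13 = \left(1 - 0\right) \left(-13 - \left(3 + 6\right)\right) 13 = \left(1 + 0\right) \left(-13 - 9\right) 13 = 1 \left(-13 - 9\right) 13 = 1 \left(-22\right) 13 = \left(-22\right) 13 = -286$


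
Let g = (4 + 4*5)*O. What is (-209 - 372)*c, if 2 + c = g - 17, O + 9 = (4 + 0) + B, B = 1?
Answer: 66815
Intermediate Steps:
O = -4 (O = -9 + ((4 + 0) + 1) = -9 + (4 + 1) = -9 + 5 = -4)
g = -96 (g = (4 + 4*5)*(-4) = (4 + 20)*(-4) = 24*(-4) = -96)
c = -115 (c = -2 + (-96 - 17) = -2 - 113 = -115)
(-209 - 372)*c = (-209 - 372)*(-115) = -581*(-115) = 66815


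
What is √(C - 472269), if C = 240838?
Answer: I*√231431 ≈ 481.07*I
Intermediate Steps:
√(C - 472269) = √(240838 - 472269) = √(-231431) = I*√231431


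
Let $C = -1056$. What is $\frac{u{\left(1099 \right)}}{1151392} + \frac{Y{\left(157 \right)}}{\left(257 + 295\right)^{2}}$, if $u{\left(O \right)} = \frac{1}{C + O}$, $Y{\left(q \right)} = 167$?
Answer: $\frac{258389083}{471432848832} \approx 0.00054809$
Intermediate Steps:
$u{\left(O \right)} = \frac{1}{-1056 + O}$
$\frac{u{\left(1099 \right)}}{1151392} + \frac{Y{\left(157 \right)}}{\left(257 + 295\right)^{2}} = \frac{1}{\left(-1056 + 1099\right) 1151392} + \frac{167}{\left(257 + 295\right)^{2}} = \frac{1}{43} \cdot \frac{1}{1151392} + \frac{167}{552^{2}} = \frac{1}{43} \cdot \frac{1}{1151392} + \frac{167}{304704} = \frac{1}{49509856} + 167 \cdot \frac{1}{304704} = \frac{1}{49509856} + \frac{167}{304704} = \frac{258389083}{471432848832}$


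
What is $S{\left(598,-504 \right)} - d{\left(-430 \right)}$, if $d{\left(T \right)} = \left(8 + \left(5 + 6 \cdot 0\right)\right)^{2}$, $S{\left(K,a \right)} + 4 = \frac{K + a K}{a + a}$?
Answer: $\frac{63205}{504} \approx 125.41$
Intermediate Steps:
$S{\left(K,a \right)} = -4 + \frac{K + K a}{2 a}$ ($S{\left(K,a \right)} = -4 + \frac{K + a K}{a + a} = -4 + \frac{K + K a}{2 a}$)
$d{\left(T \right)} = 169$ ($d{\left(T \right)} = \left(8 + \left(5 + 0\right)\right)^{2} = \left(8 + 5\right)^{2} = 13^{2} = 169$)
$S{\left(598,-504 \right)} - d{\left(-430 \right)} = \frac{598 - 504 \left(-8 + 598\right)}{2 \left(-504\right)} - 169 = \frac{1}{2} \left(- \frac{1}{504}\right) \left(598 - 297360\right) - 169 = \frac{1}{2} \left(- \frac{1}{504}\right) \left(-296762\right) - 169 = \frac{148381}{504} - 169 = \frac{63205}{504}$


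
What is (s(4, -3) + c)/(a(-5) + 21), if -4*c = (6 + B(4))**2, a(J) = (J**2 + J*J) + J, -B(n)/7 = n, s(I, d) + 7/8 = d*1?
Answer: -333/176 ≈ -1.8920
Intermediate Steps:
s(I, d) = -7/8 + d (s(I, d) = -7/8 + d*1 = -7/8 + d)
B(n) = -7*n
a(J) = J + 2*J**2 (a(J) = (J**2 + J**2) + J = 2*J**2 + J = J + 2*J**2)
c = -121 (c = -(6 - 7*4)**2/4 = -(6 - 28)**2/4 = -1/4*(-22)**2 = -1/4*484 = -121)
(s(4, -3) + c)/(a(-5) + 21) = ((-7/8 - 3) - 121)/(-5*(1 + 2*(-5)) + 21) = (-31/8 - 121)/(-5*(1 - 10) + 21) = -999/(8*(-5*(-9) + 21)) = -999/(8*(45 + 21)) = -999/8/66 = -999/8*1/66 = -333/176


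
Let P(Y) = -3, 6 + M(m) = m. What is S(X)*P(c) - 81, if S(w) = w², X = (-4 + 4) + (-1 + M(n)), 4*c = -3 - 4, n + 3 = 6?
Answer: -129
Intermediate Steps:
n = 3 (n = -3 + 6 = 3)
M(m) = -6 + m
c = -7/4 (c = (-3 - 4)/4 = (¼)*(-7) = -7/4 ≈ -1.7500)
X = -4 (X = (-4 + 4) + (-1 + (-6 + 3)) = 0 + (-1 - 3) = 0 - 4 = -4)
S(X)*P(c) - 81 = (-4)²*(-3) - 81 = 16*(-3) - 81 = -48 - 81 = -129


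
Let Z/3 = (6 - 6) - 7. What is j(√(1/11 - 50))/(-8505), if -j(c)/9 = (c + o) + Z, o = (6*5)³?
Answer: 8993/315 + I*√671/3465 ≈ 28.549 + 0.0074758*I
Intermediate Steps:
Z = -21 (Z = 3*((6 - 6) - 7) = 3*(0 - 7) = 3*(-7) = -21)
o = 27000 (o = 30³ = 27000)
j(c) = -242811 - 9*c (j(c) = -9*((c + 27000) - 21) = -9*((27000 + c) - 21) = -9*(26979 + c) = -242811 - 9*c)
j(√(1/11 - 50))/(-8505) = (-242811 - 9*√(1/11 - 50))/(-8505) = (-242811 - 9*√(1/11 - 50))*(-1/8505) = (-242811 - 27*I*√671/11)*(-1/8505) = 8993/315 + I*√671/3465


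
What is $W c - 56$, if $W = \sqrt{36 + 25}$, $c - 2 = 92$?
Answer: $-56 + 94 \sqrt{61} \approx 678.16$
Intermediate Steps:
$c = 94$ ($c = 2 + 92 = 94$)
$W = \sqrt{61} \approx 7.8102$
$W c - 56 = \sqrt{61} \cdot 94 - 56 = 94 \sqrt{61} - 56 = -56 + 94 \sqrt{61}$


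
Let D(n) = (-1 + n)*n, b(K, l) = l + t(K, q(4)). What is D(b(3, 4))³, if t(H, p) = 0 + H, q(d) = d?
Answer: 74088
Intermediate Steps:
t(H, p) = H
b(K, l) = K + l (b(K, l) = l + K = K + l)
D(n) = n*(-1 + n)
D(b(3, 4))³ = ((3 + 4)*(-1 + (3 + 4)))³ = (7*(-1 + 7))³ = (7*6)³ = 42³ = 74088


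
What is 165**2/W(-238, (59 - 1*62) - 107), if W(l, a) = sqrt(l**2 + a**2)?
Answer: 27225*sqrt(17186)/34372 ≈ 103.84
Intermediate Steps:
W(l, a) = sqrt(a**2 + l**2)
165**2/W(-238, (59 - 1*62) - 107) = 165**2/(sqrt(((59 - 1*62) - 107)**2 + (-238)**2)) = 27225/(sqrt(((59 - 62) - 107)**2 + 56644)) = 27225/(sqrt((-3 - 107)**2 + 56644)) = 27225/(sqrt((-110)**2 + 56644)) = 27225/(sqrt(12100 + 56644)) = 27225/(sqrt(68744)) = 27225/((2*sqrt(17186))) = 27225*(sqrt(17186)/34372) = 27225*sqrt(17186)/34372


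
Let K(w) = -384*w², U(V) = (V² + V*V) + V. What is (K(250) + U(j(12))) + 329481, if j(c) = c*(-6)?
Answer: -23660223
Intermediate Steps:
j(c) = -6*c
U(V) = V + 2*V² (U(V) = (V² + V²) + V = 2*V² + V = V + 2*V²)
(K(250) + U(j(12))) + 329481 = (-384*250² + (-6*12)*(1 + 2*(-6*12))) + 329481 = (-384*62500 - 72*(1 + 2*(-72))) + 329481 = (-24000000 - 72*(1 - 144)) + 329481 = (-24000000 - 72*(-143)) + 329481 = (-24000000 + 10296) + 329481 = -23989704 + 329481 = -23660223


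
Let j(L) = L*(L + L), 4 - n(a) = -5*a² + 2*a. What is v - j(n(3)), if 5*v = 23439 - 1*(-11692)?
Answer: 16641/5 ≈ 3328.2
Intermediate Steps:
v = 35131/5 (v = (23439 - 1*(-11692))/5 = (23439 + 11692)/5 = (⅕)*35131 = 35131/5 ≈ 7026.2)
n(a) = 4 - 2*a + 5*a² (n(a) = 4 - (-5*a² + 2*a) = 4 + (-2*a + 5*a²) = 4 - 2*a + 5*a²)
j(L) = 2*L² (j(L) = L*(2*L) = 2*L²)
v - j(n(3)) = 35131/5 - 2*(4 - 2*3 + 5*3²)² = 35131/5 - 2*(4 - 6 + 5*9)² = 35131/5 - 2*(4 - 6 + 45)² = 35131/5 - 2*43² = 35131/5 - 2*1849 = 35131/5 - 1*3698 = 35131/5 - 3698 = 16641/5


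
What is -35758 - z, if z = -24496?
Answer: -11262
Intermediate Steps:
-35758 - z = -35758 - 1*(-24496) = -35758 + 24496 = -11262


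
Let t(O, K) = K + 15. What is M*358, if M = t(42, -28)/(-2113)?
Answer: 4654/2113 ≈ 2.2026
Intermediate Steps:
t(O, K) = 15 + K
M = 13/2113 (M = (15 - 28)/(-2113) = -13*(-1/2113) = 13/2113 ≈ 0.0061524)
M*358 = (13/2113)*358 = 4654/2113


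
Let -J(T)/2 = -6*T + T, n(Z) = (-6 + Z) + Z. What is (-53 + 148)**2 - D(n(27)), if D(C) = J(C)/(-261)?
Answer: 785335/87 ≈ 9026.8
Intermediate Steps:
n(Z) = -6 + 2*Z
J(T) = 10*T (J(T) = -2*(-6*T + T) = -(-10)*T = 10*T)
D(C) = -10*C/261 (D(C) = (10*C)/(-261) = (10*C)*(-1/261) = -10*C/261)
(-53 + 148)**2 - D(n(27)) = (-53 + 148)**2 - (-10)*(-6 + 2*27)/261 = 95**2 - (-10)*(-6 + 54)/261 = 9025 - (-10)*48/261 = 9025 - 1*(-160/87) = 9025 + 160/87 = 785335/87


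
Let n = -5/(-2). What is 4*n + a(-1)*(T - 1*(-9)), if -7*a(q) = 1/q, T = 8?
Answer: 87/7 ≈ 12.429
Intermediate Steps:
a(q) = -1/(7*q)
n = 5/2 (n = -5*(-½) = 5/2 ≈ 2.5000)
4*n + a(-1)*(T - 1*(-9)) = 4*(5/2) + (-⅐/(-1))*(8 - 1*(-9)) = 10 + (-⅐*(-1))*(8 + 9) = 10 + (⅐)*17 = 10 + 17/7 = 87/7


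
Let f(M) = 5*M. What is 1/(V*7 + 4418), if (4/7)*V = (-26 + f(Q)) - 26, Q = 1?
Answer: 4/15369 ≈ 0.00026026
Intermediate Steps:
V = -329/4 (V = 7*((-26 + 5*1) - 26)/4 = 7*((-26 + 5) - 26)/4 = 7*(-21 - 26)/4 = (7/4)*(-47) = -329/4 ≈ -82.250)
1/(V*7 + 4418) = 1/(-329/4*7 + 4418) = 1/(-2303/4 + 4418) = 1/(15369/4) = 4/15369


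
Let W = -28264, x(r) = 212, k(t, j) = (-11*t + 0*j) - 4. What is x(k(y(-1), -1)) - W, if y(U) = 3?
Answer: 28476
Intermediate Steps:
k(t, j) = -4 - 11*t (k(t, j) = (-11*t + 0) - 4 = -11*t - 4 = -4 - 11*t)
x(k(y(-1), -1)) - W = 212 - 1*(-28264) = 212 + 28264 = 28476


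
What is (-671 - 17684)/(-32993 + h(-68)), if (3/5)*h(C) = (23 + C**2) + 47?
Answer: 55065/75509 ≈ 0.72925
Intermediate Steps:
h(C) = 350/3 + 5*C**2/3 (h(C) = 5*((23 + C**2) + 47)/3 = 5*(70 + C**2)/3 = 350/3 + 5*C**2/3)
(-671 - 17684)/(-32993 + h(-68)) = (-671 - 17684)/(-32993 + (350/3 + (5/3)*(-68)**2)) = -18355/(-32993 + (350/3 + (5/3)*4624)) = -18355/(-32993 + (350/3 + 23120/3)) = -18355/(-32993 + 23470/3) = -18355/(-75509/3) = -18355*(-3/75509) = 55065/75509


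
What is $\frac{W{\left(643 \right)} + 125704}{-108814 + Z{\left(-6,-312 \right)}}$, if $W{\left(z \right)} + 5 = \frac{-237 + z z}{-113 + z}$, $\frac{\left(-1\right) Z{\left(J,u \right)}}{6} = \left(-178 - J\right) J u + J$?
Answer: $\frac{33516841}{483128390} \approx 0.069375$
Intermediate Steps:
$Z{\left(J,u \right)} = - 6 J - 6 J u \left(-178 - J\right)$ ($Z{\left(J,u \right)} = - 6 \left(\left(-178 - J\right) J u + J\right) = - 6 \left(J \left(-178 - J\right) u + J\right) = - 6 \left(J u \left(-178 - J\right) + J\right) = - 6 \left(J + J u \left(-178 - J\right)\right) = - 6 J - 6 J u \left(-178 - J\right)$)
$W{\left(z \right)} = -5 + \frac{-237 + z^{2}}{-113 + z}$ ($W{\left(z \right)} = -5 + \frac{-237 + z z}{-113 + z} = -5 + \frac{-237 + z^{2}}{-113 + z}$)
$\frac{W{\left(643 \right)} + 125704}{-108814 + Z{\left(-6,-312 \right)}} = \frac{\frac{328 + 643^{2} - 3215}{-113 + 643} + 125704}{-108814 + 6 \left(-6\right) \left(-1 + 178 \left(-312\right) - -1872\right)} = \frac{\frac{328 + 413449 - 3215}{530} + 125704}{-108814 + 6 \left(-6\right) \left(-1 - 55536 + 1872\right)} = \frac{\frac{1}{530} \cdot 410562 + 125704}{-108814 + 6 \left(-6\right) \left(-53665\right)} = \frac{\frac{205281}{265} + 125704}{-108814 + 1931940} = \frac{33516841}{265 \cdot 1823126} = \frac{33516841}{265} \cdot \frac{1}{1823126} = \frac{33516841}{483128390}$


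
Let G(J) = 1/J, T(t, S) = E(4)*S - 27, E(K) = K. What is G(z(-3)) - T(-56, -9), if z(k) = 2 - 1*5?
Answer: 188/3 ≈ 62.667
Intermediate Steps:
T(t, S) = -27 + 4*S (T(t, S) = 4*S - 27 = -27 + 4*S)
z(k) = -3 (z(k) = 2 - 5 = -3)
G(z(-3)) - T(-56, -9) = 1/(-3) - (-27 + 4*(-9)) = -⅓ - (-27 - 36) = -⅓ - 1*(-63) = -⅓ + 63 = 188/3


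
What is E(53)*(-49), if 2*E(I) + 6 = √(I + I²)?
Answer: 147 - 147*√318/2 ≈ -1163.7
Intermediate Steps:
E(I) = -3 + √(I + I²)/2
E(53)*(-49) = (-3 + √(53*(1 + 53))/2)*(-49) = (-3 + √(53*54)/2)*(-49) = (-3 + √2862/2)*(-49) = (-3 + (3*√318)/2)*(-49) = (-3 + 3*√318/2)*(-49) = 147 - 147*√318/2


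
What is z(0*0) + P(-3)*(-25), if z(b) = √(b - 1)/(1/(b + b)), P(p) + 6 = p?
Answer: 225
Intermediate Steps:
P(p) = -6 + p
z(b) = 2*b*√(-1 + b) (z(b) = √(-1 + b)/(1/(2*b)) = √(-1 + b)/((1/(2*b))) = √(-1 + b)*(2*b) = 2*b*√(-1 + b))
z(0*0) + P(-3)*(-25) = 2*(0*0)*√(-1 + 0*0) + (-6 - 3)*(-25) = 2*0*√(-1 + 0) - 9*(-25) = 2*0*√(-1) + 225 = 2*0*I + 225 = 0 + 225 = 225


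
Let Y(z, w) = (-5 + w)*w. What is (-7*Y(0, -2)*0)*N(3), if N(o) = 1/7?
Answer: 0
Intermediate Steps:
N(o) = ⅐
Y(z, w) = w*(-5 + w)
(-7*Y(0, -2)*0)*N(3) = (-(-14)*(-5 - 2)*0)*(⅐) = (-(-14)*(-7)*0)*(⅐) = (-7*14*0)*(⅐) = -98*0*(⅐) = 0*(⅐) = 0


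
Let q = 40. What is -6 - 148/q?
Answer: -97/10 ≈ -9.7000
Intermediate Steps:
-6 - 148/q = -6 - 148/40 = -6 - 148*1/40 = -6 - 37/10 = -97/10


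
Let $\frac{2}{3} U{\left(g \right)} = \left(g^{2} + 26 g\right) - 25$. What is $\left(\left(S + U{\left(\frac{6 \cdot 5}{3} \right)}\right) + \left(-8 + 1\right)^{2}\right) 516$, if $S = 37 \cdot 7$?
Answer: $418218$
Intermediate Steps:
$U{\left(g \right)} = - \frac{75}{2} + 39 g + \frac{3 g^{2}}{2}$ ($U{\left(g \right)} = \frac{3 \left(\left(g^{2} + 26 g\right) - 25\right)}{2} = \frac{3 \left(-25 + g^{2} + 26 g\right)}{2} = - \frac{75}{2} + 39 g + \frac{3 g^{2}}{2}$)
$S = 259$
$\left(\left(S + U{\left(\frac{6 \cdot 5}{3} \right)}\right) + \left(-8 + 1\right)^{2}\right) 516 = \left(\left(259 + \left(- \frac{75}{2} + 39 \frac{6 \cdot 5}{3} + \frac{3 \left(\frac{6 \cdot 5}{3}\right)^{2}}{2}\right)\right) + \left(-8 + 1\right)^{2}\right) 516 = \left(\left(259 + \left(- \frac{75}{2} + 39 \cdot 30 \cdot \frac{1}{3} + \frac{3 \left(30 \cdot \frac{1}{3}\right)^{2}}{2}\right)\right) + \left(-7\right)^{2}\right) 516 = \left(\left(259 + \left(- \frac{75}{2} + 39 \cdot 10 + \frac{3 \cdot 10^{2}}{2}\right)\right) + 49\right) 516 = \left(\left(259 + \left(- \frac{75}{2} + 390 + \frac{3}{2} \cdot 100\right)\right) + 49\right) 516 = \left(\left(259 + \left(- \frac{75}{2} + 390 + 150\right)\right) + 49\right) 516 = \left(\left(259 + \frac{1005}{2}\right) + 49\right) 516 = \left(\frac{1523}{2} + 49\right) 516 = \frac{1621}{2} \cdot 516 = 418218$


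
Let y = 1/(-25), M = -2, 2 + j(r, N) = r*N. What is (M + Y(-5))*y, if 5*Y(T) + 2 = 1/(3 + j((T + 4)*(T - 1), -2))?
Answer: 133/1375 ≈ 0.096727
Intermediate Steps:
j(r, N) = -2 + N*r (j(r, N) = -2 + r*N = -2 + N*r)
Y(T) = -⅖ + 1/(5*(1 - 2*(-1 + T)*(4 + T))) (Y(T) = -⅖ + 1/(5*(3 + (-2 - 2*(T + 4)*(T - 1)))) = -⅖ + 1/(5*(3 + (-2 - 2*(4 + T)*(-1 + T)))) = -⅖ + 1/(5*(3 + (-2 - 2*(-1 + T)*(4 + T)))) = -⅖ + 1/(5*(1 - 2*(-1 + T)*(4 + T))))
y = -1/25 ≈ -0.040000
(M + Y(-5))*y = (-2 + (17 - 12*(-5) - 4*(-5)²)/(5*(-9 + 2*(-5)² + 6*(-5))))*(-1/25) = (-2 + (17 + 60 - 4*25)/(5*(-9 + 2*25 - 30)))*(-1/25) = (-2 + (17 + 60 - 100)/(5*(-9 + 50 - 30)))*(-1/25) = (-2 + (⅕)*(-23)/11)*(-1/25) = (-2 + (⅕)*(1/11)*(-23))*(-1/25) = (-2 - 23/55)*(-1/25) = -133/55*(-1/25) = 133/1375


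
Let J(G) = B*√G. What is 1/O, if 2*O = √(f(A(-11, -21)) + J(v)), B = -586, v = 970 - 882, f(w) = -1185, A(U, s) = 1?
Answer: -2*I/√(1185 + 1172*√22) ≈ -0.024466*I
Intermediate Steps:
v = 88
J(G) = -586*√G
O = √(-1185 - 1172*√22)/2 ≈ 40.872*I
1/O = 1/(√(-1185 - 1172*√22)/2) = 2/√(-1185 - 1172*√22)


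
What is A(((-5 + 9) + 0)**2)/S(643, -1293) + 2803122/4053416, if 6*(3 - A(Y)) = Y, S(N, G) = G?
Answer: 5434628411/7861600332 ≈ 0.69129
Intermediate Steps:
A(Y) = 3 - Y/6
A(((-5 + 9) + 0)**2)/S(643, -1293) + 2803122/4053416 = (3 - ((-5 + 9) + 0)**2/6)/(-1293) + 2803122/4053416 = (3 - (4 + 0)**2/6)*(-1/1293) + 2803122*(1/4053416) = (3 - 1/6*4**2)*(-1/1293) + 1401561/2026708 = (3 - 1/6*16)*(-1/1293) + 1401561/2026708 = (3 - 8/3)*(-1/1293) + 1401561/2026708 = (1/3)*(-1/1293) + 1401561/2026708 = -1/3879 + 1401561/2026708 = 5434628411/7861600332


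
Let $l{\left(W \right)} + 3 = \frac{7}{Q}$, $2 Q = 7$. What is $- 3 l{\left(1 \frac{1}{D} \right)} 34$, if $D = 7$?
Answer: $102$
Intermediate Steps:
$Q = \frac{7}{2}$ ($Q = \frac{1}{2} \cdot 7 = \frac{7}{2} \approx 3.5$)
$l{\left(W \right)} = -1$ ($l{\left(W \right)} = -3 + \frac{7}{\frac{7}{2}} = -3 + 7 \cdot \frac{2}{7} = -3 + 2 = -1$)
$- 3 l{\left(1 \frac{1}{D} \right)} 34 = \left(-3\right) \left(-1\right) 34 = 3 \cdot 34 = 102$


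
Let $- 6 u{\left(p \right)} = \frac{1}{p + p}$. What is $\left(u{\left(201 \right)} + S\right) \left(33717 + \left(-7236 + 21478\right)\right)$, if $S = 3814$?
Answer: $\frac{441192441953}{2412} \approx 1.8292 \cdot 10^{8}$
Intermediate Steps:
$u{\left(p \right)} = - \frac{1}{12 p}$ ($u{\left(p \right)} = - \frac{1}{6 \left(p + p\right)} = - \frac{1}{6 \cdot 2 p} = - \frac{\frac{1}{2} \frac{1}{p}}{6} = - \frac{1}{12 p}$)
$\left(u{\left(201 \right)} + S\right) \left(33717 + \left(-7236 + 21478\right)\right) = \left(- \frac{1}{12 \cdot 201} + 3814\right) \left(33717 + \left(-7236 + 21478\right)\right) = \left(\left(- \frac{1}{12}\right) \frac{1}{201} + 3814\right) \left(33717 + 14242\right) = \left(- \frac{1}{2412} + 3814\right) 47959 = \frac{9199367}{2412} \cdot 47959 = \frac{441192441953}{2412}$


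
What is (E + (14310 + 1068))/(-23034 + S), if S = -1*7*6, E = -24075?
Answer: 2899/7692 ≈ 0.37688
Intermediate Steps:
S = -42 (S = -7*6 = -42)
(E + (14310 + 1068))/(-23034 + S) = (-24075 + (14310 + 1068))/(-23034 - 42) = (-24075 + 15378)/(-23076) = -8697*(-1/23076) = 2899/7692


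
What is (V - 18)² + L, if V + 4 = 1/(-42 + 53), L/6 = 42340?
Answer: 30796921/121 ≈ 2.5452e+5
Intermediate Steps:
L = 254040 (L = 6*42340 = 254040)
V = -43/11 (V = -4 + 1/(-42 + 53) = -4 + 1/11 = -43/11 ≈ -3.9091)
(V - 18)² + L = (-43/11 - 18)² + 254040 = (-241/11)² + 254040 = 58081/121 + 254040 = 30796921/121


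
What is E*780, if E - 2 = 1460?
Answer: 1140360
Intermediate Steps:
E = 1462 (E = 2 + 1460 = 1462)
E*780 = 1462*780 = 1140360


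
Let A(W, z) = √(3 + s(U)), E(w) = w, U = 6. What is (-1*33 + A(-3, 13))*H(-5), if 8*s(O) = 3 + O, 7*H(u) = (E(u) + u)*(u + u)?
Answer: -3300/7 + 25*√66/7 ≈ -442.41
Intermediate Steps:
H(u) = 4*u²/7 (H(u) = ((u + u)*(u + u))/7 = ((2*u)*(2*u))/7 = (4*u²)/7 = 4*u²/7)
s(O) = 3/8 + O/8 (s(O) = (3 + O)/8 = 3/8 + O/8)
A(W, z) = √66/4 (A(W, z) = √(3 + (3/8 + (⅛)*6)) = √(3 + (3/8 + ¾)) = √(3 + 9/8) = √(33/8) = √66/4)
(-1*33 + A(-3, 13))*H(-5) = (-1*33 + √66/4)*((4/7)*(-5)²) = (-33 + √66/4)*((4/7)*25) = (-33 + √66/4)*(100/7) = -3300/7 + 25*√66/7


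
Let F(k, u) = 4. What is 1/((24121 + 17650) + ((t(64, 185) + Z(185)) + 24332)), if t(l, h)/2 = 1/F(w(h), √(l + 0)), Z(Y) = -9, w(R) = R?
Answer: 2/132189 ≈ 1.5130e-5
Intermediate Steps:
t(l, h) = ½ (t(l, h) = 2/4 = 2*(¼) = ½)
1/((24121 + 17650) + ((t(64, 185) + Z(185)) + 24332)) = 1/((24121 + 17650) + ((½ - 9) + 24332)) = 1/(41771 + (-17/2 + 24332)) = 1/(41771 + 48647/2) = 1/(132189/2) = 2/132189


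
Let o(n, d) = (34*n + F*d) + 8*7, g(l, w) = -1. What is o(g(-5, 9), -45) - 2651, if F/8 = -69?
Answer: 22211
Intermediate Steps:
F = -552 (F = 8*(-69) = -552)
o(n, d) = 56 - 552*d + 34*n (o(n, d) = (34*n - 552*d) + 8*7 = (-552*d + 34*n) + 56 = 56 - 552*d + 34*n)
o(g(-5, 9), -45) - 2651 = (56 - 552*(-45) + 34*(-1)) - 2651 = (56 + 24840 - 34) - 2651 = 24862 - 2651 = 22211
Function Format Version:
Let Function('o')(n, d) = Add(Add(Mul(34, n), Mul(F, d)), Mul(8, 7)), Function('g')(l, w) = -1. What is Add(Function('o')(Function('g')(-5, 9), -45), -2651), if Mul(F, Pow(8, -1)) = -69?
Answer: 22211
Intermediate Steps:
F = -552 (F = Mul(8, -69) = -552)
Function('o')(n, d) = Add(56, Mul(-552, d), Mul(34, n)) (Function('o')(n, d) = Add(Add(Mul(34, n), Mul(-552, d)), Mul(8, 7)) = Add(Add(Mul(-552, d), Mul(34, n)), 56) = Add(56, Mul(-552, d), Mul(34, n)))
Add(Function('o')(Function('g')(-5, 9), -45), -2651) = Add(Add(56, Mul(-552, -45), Mul(34, -1)), -2651) = Add(Add(56, 24840, -34), -2651) = Add(24862, -2651) = 22211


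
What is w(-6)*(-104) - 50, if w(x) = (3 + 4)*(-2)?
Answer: 1406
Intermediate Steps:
w(x) = -14 (w(x) = 7*(-2) = -14)
w(-6)*(-104) - 50 = -14*(-104) - 50 = 1456 - 50 = 1406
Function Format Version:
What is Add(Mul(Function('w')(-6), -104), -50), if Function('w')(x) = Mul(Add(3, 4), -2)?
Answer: 1406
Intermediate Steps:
Function('w')(x) = -14 (Function('w')(x) = Mul(7, -2) = -14)
Add(Mul(Function('w')(-6), -104), -50) = Add(Mul(-14, -104), -50) = Add(1456, -50) = 1406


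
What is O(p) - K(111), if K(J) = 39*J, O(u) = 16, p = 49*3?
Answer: -4313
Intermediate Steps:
p = 147
O(p) - K(111) = 16 - 39*111 = 16 - 1*4329 = 16 - 4329 = -4313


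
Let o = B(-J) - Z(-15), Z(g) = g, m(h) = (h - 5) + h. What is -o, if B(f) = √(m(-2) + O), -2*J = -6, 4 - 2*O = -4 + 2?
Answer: -15 - I*√6 ≈ -15.0 - 2.4495*I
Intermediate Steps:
O = 3 (O = 2 - (-4 + 2)/2 = 2 - ½*(-2) = 2 + 1 = 3)
m(h) = -5 + 2*h (m(h) = (-5 + h) + h = -5 + 2*h)
J = 3 (J = -½*(-6) = 3)
B(f) = I*√6 (B(f) = √((-5 + 2*(-2)) + 3) = √((-5 - 4) + 3) = √(-9 + 3) = √(-6) = I*√6)
o = 15 + I*√6 (o = I*√6 - 1*(-15) = I*√6 + 15 = 15 + I*√6 ≈ 15.0 + 2.4495*I)
-o = -(15 + I*√6) = -15 - I*√6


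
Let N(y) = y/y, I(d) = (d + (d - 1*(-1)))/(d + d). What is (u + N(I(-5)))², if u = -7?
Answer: 36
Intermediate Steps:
I(d) = (1 + 2*d)/(2*d) (I(d) = (d + (d + 1))/((2*d)) = (d + (1 + d))*(1/(2*d)) = (1 + 2*d)*(1/(2*d)) = (1 + 2*d)/(2*d))
N(y) = 1
(u + N(I(-5)))² = (-7 + 1)² = (-6)² = 36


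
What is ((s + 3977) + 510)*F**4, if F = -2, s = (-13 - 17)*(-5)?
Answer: 74192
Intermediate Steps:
s = 150 (s = -30*(-5) = 150)
((s + 3977) + 510)*F**4 = ((150 + 3977) + 510)*(-2)**4 = (4127 + 510)*16 = 4637*16 = 74192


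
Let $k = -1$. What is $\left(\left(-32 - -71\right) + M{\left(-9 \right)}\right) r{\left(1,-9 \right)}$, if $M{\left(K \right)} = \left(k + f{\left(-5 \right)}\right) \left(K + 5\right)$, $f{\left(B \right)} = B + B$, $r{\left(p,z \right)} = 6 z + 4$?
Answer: $-4150$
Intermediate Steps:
$r{\left(p,z \right)} = 4 + 6 z$
$f{\left(B \right)} = 2 B$
$M{\left(K \right)} = -55 - 11 K$ ($M{\left(K \right)} = \left(-1 + 2 \left(-5\right)\right) \left(K + 5\right) = \left(-1 - 10\right) \left(5 + K\right) = - 11 \left(5 + K\right) = -55 - 11 K$)
$\left(\left(-32 - -71\right) + M{\left(-9 \right)}\right) r{\left(1,-9 \right)} = \left(\left(-32 - -71\right) - -44\right) \left(4 + 6 \left(-9\right)\right) = \left(\left(-32 + 71\right) + \left(-55 + 99\right)\right) \left(4 - 54\right) = \left(39 + 44\right) \left(-50\right) = 83 \left(-50\right) = -4150$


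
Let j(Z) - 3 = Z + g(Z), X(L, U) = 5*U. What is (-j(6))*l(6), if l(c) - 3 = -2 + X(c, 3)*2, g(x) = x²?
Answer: -1395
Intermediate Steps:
j(Z) = 3 + Z + Z² (j(Z) = 3 + (Z + Z²) = 3 + Z + Z²)
l(c) = 31 (l(c) = 3 + (-2 + (5*3)*2) = 3 + (-2 + 15*2) = 3 + (-2 + 30) = 3 + 28 = 31)
(-j(6))*l(6) = -(3 + 6 + 6²)*31 = -(3 + 6 + 36)*31 = -1*45*31 = -45*31 = -1395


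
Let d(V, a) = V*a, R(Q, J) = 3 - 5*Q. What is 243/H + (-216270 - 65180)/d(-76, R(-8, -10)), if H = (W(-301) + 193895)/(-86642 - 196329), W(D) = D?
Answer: -21278378888/79083149 ≈ -269.06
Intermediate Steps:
H = -193594/282971 (H = (-301 + 193895)/(-86642 - 196329) = 193594/(-282971) = 193594*(-1/282971) = -193594/282971 ≈ -0.68415)
243/H + (-216270 - 65180)/d(-76, R(-8, -10)) = 243/(-193594/282971) + (-216270 - 65180)/((-76*(3 - 5*(-8)))) = 243*(-282971/193594) - 281450*(-1/(76*(3 + 40))) = -68761953/193594 - 281450/((-76*43)) = -68761953/193594 - 281450/(-3268) = -68761953/193594 - 281450*(-1/3268) = -68761953/193594 + 140725/1634 = -21278378888/79083149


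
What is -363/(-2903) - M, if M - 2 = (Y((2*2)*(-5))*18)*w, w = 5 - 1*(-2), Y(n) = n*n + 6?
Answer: -148511311/2903 ≈ -51158.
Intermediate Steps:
Y(n) = 6 + n**2 (Y(n) = n**2 + 6 = 6 + n**2)
w = 7 (w = 5 + 2 = 7)
M = 51158 (M = 2 + ((6 + ((2*2)*(-5))**2)*18)*7 = 2 + ((6 + (4*(-5))**2)*18)*7 = 2 + ((6 + (-20)**2)*18)*7 = 2 + ((6 + 400)*18)*7 = 2 + (406*18)*7 = 2 + 7308*7 = 2 + 51156 = 51158)
-363/(-2903) - M = -363/(-2903) - 1*51158 = -363*(-1/2903) - 51158 = 363/2903 - 51158 = -148511311/2903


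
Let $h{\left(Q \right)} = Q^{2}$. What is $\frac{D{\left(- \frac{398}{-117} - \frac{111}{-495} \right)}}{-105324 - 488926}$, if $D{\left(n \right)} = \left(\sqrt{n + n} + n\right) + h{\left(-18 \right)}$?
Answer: $- \frac{2108273}{3823998750} - \frac{\sqrt{33366190}}{1274666250} \approx -0.00055586$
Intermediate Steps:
$D{\left(n \right)} = 324 + n + \sqrt{2} \sqrt{n}$ ($D{\left(n \right)} = \left(\sqrt{n + n} + n\right) + \left(-18\right)^{2} = \left(\sqrt{2 n} + n\right) + 324 = \left(\sqrt{2} \sqrt{n} + n\right) + 324 = \left(n + \sqrt{2} \sqrt{n}\right) + 324 = 324 + n + \sqrt{2} \sqrt{n}$)
$\frac{D{\left(- \frac{398}{-117} - \frac{111}{-495} \right)}}{-105324 - 488926} = \frac{324 - \left(- \frac{398}{117} - \frac{37}{165}\right) + \sqrt{2} \sqrt{- \frac{398}{-117} - \frac{111}{-495}}}{-105324 - 488926} = \frac{324 - - \frac{23333}{6435} + \sqrt{2} \sqrt{\left(-398\right) \left(- \frac{1}{117}\right) - - \frac{37}{165}}}{-105324 - 488926} = \frac{324 + \left(\frac{398}{117} + \frac{37}{165}\right) + \sqrt{2} \sqrt{\frac{398}{117} + \frac{37}{165}}}{-594250} = \left(324 + \frac{23333}{6435} + \sqrt{2} \sqrt{\frac{23333}{6435}}\right) \left(- \frac{1}{594250}\right) = \left(324 + \frac{23333}{6435} + \sqrt{2} \frac{\sqrt{16683095}}{2145}\right) \left(- \frac{1}{594250}\right) = \left(324 + \frac{23333}{6435} + \frac{\sqrt{33366190}}{2145}\right) \left(- \frac{1}{594250}\right) = \left(\frac{2108273}{6435} + \frac{\sqrt{33366190}}{2145}\right) \left(- \frac{1}{594250}\right) = - \frac{2108273}{3823998750} - \frac{\sqrt{33366190}}{1274666250}$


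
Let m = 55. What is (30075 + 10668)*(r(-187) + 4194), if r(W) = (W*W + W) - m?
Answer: 1585758303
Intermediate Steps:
r(W) = -55 + W + W² (r(W) = (W*W + W) - 1*55 = (W² + W) - 55 = (W + W²) - 55 = -55 + W + W²)
(30075 + 10668)*(r(-187) + 4194) = (30075 + 10668)*((-55 - 187 + (-187)²) + 4194) = 40743*((-55 - 187 + 34969) + 4194) = 40743*(34727 + 4194) = 40743*38921 = 1585758303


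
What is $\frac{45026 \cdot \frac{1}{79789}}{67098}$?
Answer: $\frac{22513}{2676841161} \approx 8.4103 \cdot 10^{-6}$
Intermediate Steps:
$\frac{45026 \cdot \frac{1}{79789}}{67098} = 45026 \cdot \frac{1}{79789} \cdot \frac{1}{67098} = \frac{45026}{79789} \cdot \frac{1}{67098} = \frac{22513}{2676841161}$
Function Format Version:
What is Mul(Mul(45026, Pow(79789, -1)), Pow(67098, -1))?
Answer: Rational(22513, 2676841161) ≈ 8.4103e-6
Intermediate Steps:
Mul(Mul(45026, Pow(79789, -1)), Pow(67098, -1)) = Mul(Mul(45026, Rational(1, 79789)), Rational(1, 67098)) = Mul(Rational(45026, 79789), Rational(1, 67098)) = Rational(22513, 2676841161)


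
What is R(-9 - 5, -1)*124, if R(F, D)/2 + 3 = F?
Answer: -4216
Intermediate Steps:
R(F, D) = -6 + 2*F
R(-9 - 5, -1)*124 = (-6 + 2*(-9 - 5))*124 = (-6 + 2*(-14))*124 = (-6 - 28)*124 = -34*124 = -4216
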